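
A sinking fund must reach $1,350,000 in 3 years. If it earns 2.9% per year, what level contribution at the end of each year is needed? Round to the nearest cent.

$437,198.68

PMT = 1.35e+06 / ( [(1+0.029)^3 − 1] / 0.029 ) = 1.35e+06 / 3.087841 = 437,198.6770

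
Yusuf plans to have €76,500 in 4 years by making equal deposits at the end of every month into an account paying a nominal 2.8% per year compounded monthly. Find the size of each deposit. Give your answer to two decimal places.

With 12 periods per year: i = 0.00233333, n = 48.
FV-annuity factor = 50.728691; PMT = 76500 / 50.728691 = 1,508.0224

€1,508.02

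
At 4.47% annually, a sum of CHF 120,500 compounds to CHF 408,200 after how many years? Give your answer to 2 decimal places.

27.90 years

(1+i)^n = 408200/120500 = 3.38755, so n = ln 3.38755 / ln 1.0447 = 27.9011 years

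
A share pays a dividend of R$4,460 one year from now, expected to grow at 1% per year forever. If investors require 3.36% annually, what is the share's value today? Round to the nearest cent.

PV = D₁/(r − g) = 4460/(0.0336 − 0.01) = 188,983.0508

R$188,983.05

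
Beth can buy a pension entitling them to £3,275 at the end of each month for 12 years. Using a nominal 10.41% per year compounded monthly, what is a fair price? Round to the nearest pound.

i = 0.1041/12 = 0.008675 per month; n = 12·12 = 144.
PV = 3275 × [1 − (1+0.008675)^(−144)] / 0.008675 = 3275 × 82.042308 = 268,688.5598

£268,689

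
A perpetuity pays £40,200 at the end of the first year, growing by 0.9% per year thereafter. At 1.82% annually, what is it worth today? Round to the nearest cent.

£4,369,565.22

PV = D₁/(r − g) = 40200/(0.0182 − 0.009) = 4,369,565.2174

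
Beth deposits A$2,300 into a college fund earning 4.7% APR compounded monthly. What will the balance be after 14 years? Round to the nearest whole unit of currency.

A$4,435

With 12 periods per year: i = 0.00391667, n = 168.
FV = 2,300 × (1 + 0.00391667)^168 = 4,435.4270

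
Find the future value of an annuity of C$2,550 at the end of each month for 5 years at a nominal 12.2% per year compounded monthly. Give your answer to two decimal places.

C$209,377.15

Periodic rate i = 0.122/12 = 0.0101667; n = 5 × 12 = 60 periods.
FV = PMT · [(1+i)^n − 1] / i = 2550 · 82.108685 = 209,377.1479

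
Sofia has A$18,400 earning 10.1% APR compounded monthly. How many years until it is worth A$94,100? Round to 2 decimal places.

Periodic rate i = 0.101/12 = 0.00841667.
(1+i)^n = 94100/18400 = 5.11413, so n = ln 5.11413 / ln 1.00842 = 194.7167 months
= 194.7167/12 years

16.23 years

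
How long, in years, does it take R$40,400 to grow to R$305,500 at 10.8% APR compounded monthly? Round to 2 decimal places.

18.82 years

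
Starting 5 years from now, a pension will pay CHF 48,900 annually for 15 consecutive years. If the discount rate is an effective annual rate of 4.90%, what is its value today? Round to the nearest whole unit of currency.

CHF 422,018

Value one period before first payment (t=4): 48900 × [1 − (1+0.049)^(−15)] / 0.049 = 48900 × 10.450175 = 511,013.5722
Discount back 4 years: 511,013.5722 × (1+0.049)^(−4) = 511,013.5722 × 0.825844 = 422,017.5210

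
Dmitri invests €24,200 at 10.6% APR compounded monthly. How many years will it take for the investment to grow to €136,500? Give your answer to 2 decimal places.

Periodic rate i = 0.106/12 = 0.00883333.
(1+i)^n = 136500/24200 = 5.64050, so n = ln 5.64050 / ln 1.00883 = 196.7096 months
= 196.7096/12 years

16.39 years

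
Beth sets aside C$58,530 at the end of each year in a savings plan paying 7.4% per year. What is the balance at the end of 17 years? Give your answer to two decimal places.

C$1,871,124.77

Accumulation factor s(17|0.074) = 31.968645; FV = 58530 × 31.968645 = 1,871,124.7673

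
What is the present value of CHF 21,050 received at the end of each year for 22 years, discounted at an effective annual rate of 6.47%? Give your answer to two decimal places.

CHF 243,435.63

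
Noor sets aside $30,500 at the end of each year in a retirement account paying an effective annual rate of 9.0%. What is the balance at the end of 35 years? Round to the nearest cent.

$6,579,178.02

FV = 30500 × [(1+0.09)^35 − 1] / 0.09 = 30500 × 215.710755 = 6,579,178.0168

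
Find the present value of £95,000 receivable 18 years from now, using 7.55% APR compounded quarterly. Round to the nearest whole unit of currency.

Periodic rate i = 0.0755/4 = 0.018875; n = 18 × 4 = 72 periods.
PV = FV·(1+i)^(−n) = 95,000 × 0.260192 = 24,718.2866

£24,718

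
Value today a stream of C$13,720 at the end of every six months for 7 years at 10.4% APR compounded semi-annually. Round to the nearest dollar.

C$134,089

Periodic rate i = 0.104/2 = 0.052; n = 7 × 2 = 14 periods.
PV = PMT · [1 − (1+i)^(−n)] / i = 13720 · 9.773270 = 134,089.2691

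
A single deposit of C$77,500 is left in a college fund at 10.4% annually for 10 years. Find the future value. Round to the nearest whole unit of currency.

C$208,445

FV = 77,500 × (1 + 0.104)^10 = 208,445.4580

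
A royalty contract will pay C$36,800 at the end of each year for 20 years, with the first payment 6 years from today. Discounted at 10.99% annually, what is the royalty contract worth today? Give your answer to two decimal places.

PV at t=5 (ordinary 20-year annuity): 36800 × a(20|0.1099) = 36800 × 7.968539 = 293,242.2221
PV₀ = 293,242.2221 / (1+0.1099)^5 = 293,242.2221 / 1.684299 = 174,103.3969

C$174,103.40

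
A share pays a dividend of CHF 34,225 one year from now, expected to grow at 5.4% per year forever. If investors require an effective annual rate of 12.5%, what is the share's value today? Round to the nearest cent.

PV = D₁/(r − g) = 34225/(0.125 − 0.054) = 482,042.2535

CHF 482,042.25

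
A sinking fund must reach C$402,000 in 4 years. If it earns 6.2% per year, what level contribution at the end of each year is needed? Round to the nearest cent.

C$91,621.54

FV-annuity factor = 4.387614; PMT = 402000 / 4.387614 = 91,621.5442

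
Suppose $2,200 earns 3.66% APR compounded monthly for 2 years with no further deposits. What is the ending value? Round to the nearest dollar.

With 12 periods per year: i = 0.00305, n = 24.
FV = PV·(1+i)^n = 2,200 × 1.075826 = 2,366.8169

$2,367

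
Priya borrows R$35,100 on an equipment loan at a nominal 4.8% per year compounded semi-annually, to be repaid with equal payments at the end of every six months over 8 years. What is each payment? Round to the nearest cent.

R$2,667.75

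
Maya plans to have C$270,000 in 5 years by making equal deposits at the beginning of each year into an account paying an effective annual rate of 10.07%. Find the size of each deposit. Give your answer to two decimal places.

C$40,123.32

FV-annuity factor × (1+i) = 6.729254; PMT = 270000 / 6.729254 = 40,123.3162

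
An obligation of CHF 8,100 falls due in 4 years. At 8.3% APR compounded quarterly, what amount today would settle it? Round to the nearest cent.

i = 0.083/4 = 0.02075 per quarter; n = 4·4 = 16.
PV = 8,100 / (1 + 0.02075)^16 = 8,100 / 1.389025 = 5,831.4264

CHF 5,831.43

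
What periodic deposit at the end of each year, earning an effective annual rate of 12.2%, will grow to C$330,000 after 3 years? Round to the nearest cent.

C$97,607.61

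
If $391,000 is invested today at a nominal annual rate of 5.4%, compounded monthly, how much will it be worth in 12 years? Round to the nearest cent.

$746,394.23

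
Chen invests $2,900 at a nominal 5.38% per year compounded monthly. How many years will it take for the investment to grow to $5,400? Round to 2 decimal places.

11.58 years

Periodic rate i = 0.0538/12 = 0.00448333.
(1+i)^n = 5400/2900 = 1.86207, so n = ln 1.86207 / ln 1.00448 = 138.9771 months
= 138.9771/12 years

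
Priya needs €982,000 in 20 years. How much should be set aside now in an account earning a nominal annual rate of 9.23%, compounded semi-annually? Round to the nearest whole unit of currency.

i = 0.0923/2 = 0.04615 per half-year; n = 20·2 = 40.
Discount factor = (1+0.04615)^(−40) = 0.164529; PV = 982,000 × 0.164529 = 161,567.1679

€161,567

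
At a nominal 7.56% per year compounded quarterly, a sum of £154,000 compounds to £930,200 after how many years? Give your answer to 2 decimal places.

24.01 years

Periodic rate i = 0.0756/4 = 0.0189.
n = ln(930200/154000) / ln(1+0.0189) = ln(6.04026) / 0.018724 = 96.0523 quarters
= 96.0523/4 years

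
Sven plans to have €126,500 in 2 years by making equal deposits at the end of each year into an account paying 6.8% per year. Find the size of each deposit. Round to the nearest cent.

€61,170.21

FV-annuity factor = 2.068000; PMT = 126500 / 2.068000 = 61,170.2128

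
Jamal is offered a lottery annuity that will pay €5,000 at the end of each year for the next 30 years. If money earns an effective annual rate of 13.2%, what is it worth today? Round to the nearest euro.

€36,960

PV = 5000 × [1 − (1+0.132)^(−30)] / 0.132 = 5000 × 7.392090 = 36,960.4484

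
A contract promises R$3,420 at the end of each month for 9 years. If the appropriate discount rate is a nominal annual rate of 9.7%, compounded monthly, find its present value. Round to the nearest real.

Periodic rate i = 0.097/12 = 0.00808333; n = 9 × 12 = 108 periods.
PV = PMT · [1 − (1+i)^(−n)] / i = 3420 · 71.855870 = 245,747.0761

R$245,747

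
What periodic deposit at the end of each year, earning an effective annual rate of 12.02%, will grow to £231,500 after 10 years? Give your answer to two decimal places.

FV-annuity factor = 17.565714; PMT = 231500 / 17.565714 = 13,179.0828

£13,179.08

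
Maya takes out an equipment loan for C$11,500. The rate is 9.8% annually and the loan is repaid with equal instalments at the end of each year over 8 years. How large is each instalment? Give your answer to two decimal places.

Annuity-PV factor = 5.373992; PMT = 11500 / 5.373992 = 2,139.9363

C$2,139.94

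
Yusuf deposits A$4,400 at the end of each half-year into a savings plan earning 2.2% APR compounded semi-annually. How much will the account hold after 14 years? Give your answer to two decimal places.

A$143,365.86

With 2 periods per year: i = 0.011, n = 28.
Accumulation factor s(28|0.011) = 32.583150; FV = 4400 × 32.583150 = 143,365.8599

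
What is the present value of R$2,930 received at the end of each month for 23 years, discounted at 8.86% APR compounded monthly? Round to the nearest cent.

Periodic rate i = 0.0886/12 = 0.00738333; n = 23 × 12 = 276 periods.
PV = PMT · [1 − (1+i)^(−n)] / i = 2930 · 117.657658 = 344,736.9366

R$344,736.94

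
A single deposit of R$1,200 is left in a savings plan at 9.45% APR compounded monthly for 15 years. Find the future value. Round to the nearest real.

R$4,925

Periodic rate i = 0.0945/12 = 0.007875; n = 15 × 12 = 180 periods.
FV = PV·(1+i)^n = 1,200 × 4.103941 = 4,924.7292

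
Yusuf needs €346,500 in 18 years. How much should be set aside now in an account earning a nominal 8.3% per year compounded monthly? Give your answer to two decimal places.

With 12 periods per year: i = 0.00691667, n = 216.
PV = 346,500 / (1 + 0.00691667)^216 = 346,500 / 4.432027 = 78,180.9387

€78,180.94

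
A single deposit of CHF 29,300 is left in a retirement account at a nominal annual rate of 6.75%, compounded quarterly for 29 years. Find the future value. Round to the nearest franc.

With 4 periods per year: i = 0.016875, n = 116.
29,300 × (1+0.016875)^116 = 29,300 × 6.966877 = 204,129.5005

CHF 204,130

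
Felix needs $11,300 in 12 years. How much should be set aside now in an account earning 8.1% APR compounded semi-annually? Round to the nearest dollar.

$4,358

Periodic rate i = 0.081/2 = 0.0405; n = 12 × 2 = 24 periods.
Discount factor = (1+0.0405)^(−24) = 0.385647; PV = 11,300 × 0.385647 = 4,357.8112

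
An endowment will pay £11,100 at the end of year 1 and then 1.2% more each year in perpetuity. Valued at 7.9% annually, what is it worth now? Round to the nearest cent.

£165,671.64

PV = D₁/(r − g) = 11100/(0.079 − 0.012) = 165,671.6418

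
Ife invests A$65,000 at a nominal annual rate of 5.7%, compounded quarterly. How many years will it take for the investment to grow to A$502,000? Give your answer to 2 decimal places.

36.12 years

Periodic rate i = 0.057/4 = 0.01425.
(1+i)^n = 502000/65000 = 7.72308, so n = ln 7.72308 / ln 1.01425 = 144.4732 quarters
= 144.4732/4 years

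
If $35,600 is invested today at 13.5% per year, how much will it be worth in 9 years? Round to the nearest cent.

FV = 35,600 × (1 + 0.135)^9 = 111,278.8815

$111,278.88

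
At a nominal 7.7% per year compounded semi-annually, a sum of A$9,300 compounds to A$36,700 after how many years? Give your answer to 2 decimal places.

18.17 years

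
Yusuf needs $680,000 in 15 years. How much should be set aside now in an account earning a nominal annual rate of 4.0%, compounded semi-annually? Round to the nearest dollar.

Periodic rate i = 0.04/2 = 0.02; n = 15 × 2 = 30 periods.
Discount factor = (1+0.02)^(−30) = 0.552071; PV = 680,000 × 0.552071 = 375,408.2045

$375,408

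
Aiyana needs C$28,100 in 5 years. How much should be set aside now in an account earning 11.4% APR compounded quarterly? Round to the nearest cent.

Periodic rate i = 0.114/4 = 0.0285; n = 5 × 4 = 20 periods.
PV = FV·(1+i)^(−n) = 28,100 × 0.570051 = 16,018.4467

C$16,018.45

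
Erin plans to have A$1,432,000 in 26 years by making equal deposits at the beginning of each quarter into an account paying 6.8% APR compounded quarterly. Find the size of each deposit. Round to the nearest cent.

i = 0.068/4 = 0.017 per quarter; n = 26·4 = 104.
FV-annuity factor × (1+i) = 285.519851; PMT = 1.432e+06 / 285.519851 = 5,015.4131

A$5,015.41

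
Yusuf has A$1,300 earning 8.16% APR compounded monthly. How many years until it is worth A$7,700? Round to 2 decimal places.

21.87 years

Periodic rate i = 0.0816/12 = 0.0068.
(1+i)^n = 7700/1300 = 5.92308, so n = ln 5.92308 / ln 1.0068 = 262.4849 months
= 262.4849/12 years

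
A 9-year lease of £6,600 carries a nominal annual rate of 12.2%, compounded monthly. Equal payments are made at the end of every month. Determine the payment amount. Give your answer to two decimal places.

Periodic rate i = 0.122/12 = 0.0101667; n = 9 × 12 = 108 periods.
Annuity-PV factor = 65.371304; PMT = 6600 / 65.371304 = 100.9617

£100.96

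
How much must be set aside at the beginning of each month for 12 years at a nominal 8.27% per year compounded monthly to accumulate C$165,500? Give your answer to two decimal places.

C$670.86

i = 0.0827/12 = 0.00689167 per month; n = 12·12 = 144.
PMT = 165500 / ( [(1+0.00689167)^144 − 1] / 0.00689167 × (1+i) ) = 165500 / 246.699483 = 670.8567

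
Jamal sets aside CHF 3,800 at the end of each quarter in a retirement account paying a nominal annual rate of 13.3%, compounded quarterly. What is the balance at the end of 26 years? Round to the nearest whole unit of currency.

Periodic rate i = 0.133/4 = 0.03325; n = 26 × 4 = 104 periods.
FV = PMT · [(1+i)^n − 1] / i = 3800 · 872.682928 = 3,316,195.1267

CHF 3,316,195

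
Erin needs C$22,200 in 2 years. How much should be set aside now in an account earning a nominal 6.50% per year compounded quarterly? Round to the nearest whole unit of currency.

i = 0.065/4 = 0.01625 per quarter; n = 2·4 = 8.
PV = FV·(1+i)^(−n) = 22,200 × 0.879013 = 19,514.0991

C$19,514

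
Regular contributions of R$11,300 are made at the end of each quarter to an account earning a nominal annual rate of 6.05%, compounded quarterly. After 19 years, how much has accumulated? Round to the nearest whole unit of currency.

R$1,591,013

i = 0.0605/4 = 0.015125 per quarter; n = 19·4 = 76.
Accumulation factor s(76|0.015125) = 140.797595; FV = 11300 × 140.797595 = 1,591,012.8269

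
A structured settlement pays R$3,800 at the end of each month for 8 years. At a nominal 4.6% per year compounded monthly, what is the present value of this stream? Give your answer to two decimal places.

i = 0.046/12 = 0.00383333 per month; n = 8·12 = 96.
Annuity factor a(96|0.00383333) = 80.190187; PV = 3800 × 80.190187 = 304,722.7114

R$304,722.71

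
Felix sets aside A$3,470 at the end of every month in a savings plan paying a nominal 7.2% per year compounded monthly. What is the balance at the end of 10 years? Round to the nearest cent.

A$607,260.44

i = 0.072/12 = 0.006 per month; n = 10·12 = 120.
FV = 3470 × [(1+0.006)^120 − 1] / 0.006 = 3470 × 175.003009 = 607,260.4428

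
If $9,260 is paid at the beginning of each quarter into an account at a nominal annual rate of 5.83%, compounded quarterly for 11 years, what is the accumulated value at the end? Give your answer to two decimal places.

With 4 periods per year: i = 0.014575, n = 44.
Accumulation factor s(44|0.014575) × (1+i) = 61.965914; FV = 9260 × 61.965914 = 573,804.3603
Payments are at the start of each period, so multiply by (1+i).

$573,804.36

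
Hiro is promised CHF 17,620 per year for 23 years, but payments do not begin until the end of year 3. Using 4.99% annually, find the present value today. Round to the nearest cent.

CHF 215,816.94

PV at t=2 (ordinary 23-year annuity): 17620 × a(23|0.0499) = 17620 × 13.501297 = 237,892.8539
PV₀ = 237,892.8539 / (1+0.0499)^2 = 237,892.8539 / 1.102290 = 215,816.9372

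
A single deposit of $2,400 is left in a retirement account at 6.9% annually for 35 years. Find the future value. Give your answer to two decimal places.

$24,798.81

FV = PV·(1+i)^n = 2,400 × 10.332839 = 24,798.8147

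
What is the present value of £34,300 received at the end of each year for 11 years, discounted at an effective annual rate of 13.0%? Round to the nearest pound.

£195,062

PV = PMT · [1 − (1+i)^(−n)] / i = 34300 · 5.686941 = 195,062.0807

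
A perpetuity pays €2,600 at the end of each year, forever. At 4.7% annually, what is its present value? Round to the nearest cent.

€55,319.15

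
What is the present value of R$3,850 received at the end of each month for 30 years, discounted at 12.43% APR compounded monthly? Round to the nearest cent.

Periodic rate i = 0.1243/12 = 0.0103583; n = 30 × 12 = 360 periods.
Annuity factor a(360|0.0103583) = 94.177125; PV = 3850 × 94.177125 = 362,581.9306

R$362,581.93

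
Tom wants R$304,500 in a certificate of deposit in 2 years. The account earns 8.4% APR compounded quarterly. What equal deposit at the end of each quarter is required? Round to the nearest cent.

With 4 periods per year: i = 0.021, n = 8.
PMT = 304500 / ( [(1+0.021)^8 − 1] / 0.021 ) = 304500 / 8.613355 = 35,352.0771

R$35,352.08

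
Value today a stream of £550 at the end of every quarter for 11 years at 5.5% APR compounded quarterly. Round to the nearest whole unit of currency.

Periodic rate i = 0.055/4 = 0.01375; n = 11 × 4 = 44 periods.
PV = PMT · [1 − (1+i)^(−n)] / i = 550 · 32.848742 = 18,066.8083

£18,067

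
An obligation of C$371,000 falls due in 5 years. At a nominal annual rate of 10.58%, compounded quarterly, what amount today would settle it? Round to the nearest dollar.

Periodic rate i = 0.1058/4 = 0.02645; n = 5 × 4 = 20 periods.
PV = 371,000 / (1 + 0.02645)^20 = 371,000 / 1.685606 = 220,098.9286

C$220,099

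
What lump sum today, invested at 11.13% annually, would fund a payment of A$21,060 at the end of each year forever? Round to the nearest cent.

A$189,218.33

PV = C/r = 21060/0.1113 = 189,218.3288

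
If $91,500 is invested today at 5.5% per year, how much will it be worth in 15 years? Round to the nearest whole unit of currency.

$204,272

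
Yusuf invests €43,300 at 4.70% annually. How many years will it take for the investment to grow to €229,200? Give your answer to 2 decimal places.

36.28 years

n = ln(229200/43300) / ln(1+0.047) = ln(5.29330) / 0.045929 = 36.2831 years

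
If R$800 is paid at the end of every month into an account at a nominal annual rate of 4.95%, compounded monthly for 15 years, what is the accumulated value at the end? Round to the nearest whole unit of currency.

R$212,941

i = 0.0495/12 = 0.004125 per month; n = 15·12 = 180.
FV = PMT · [(1+i)^n − 1] / i = 800 · 266.175858 = 212,940.6868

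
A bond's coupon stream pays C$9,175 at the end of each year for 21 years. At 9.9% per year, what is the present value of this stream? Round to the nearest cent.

C$79,911.81

PV = PMT · [1 − (1+i)^(−n)] / i = 9175 · 8.709734 = 79,911.8112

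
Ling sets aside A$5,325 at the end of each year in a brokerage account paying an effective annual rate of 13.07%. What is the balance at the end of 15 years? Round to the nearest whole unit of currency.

Accumulation factor s(15|0.1307) = 40.647574; FV = 5325 × 40.647574 = 216,448.3331

A$216,448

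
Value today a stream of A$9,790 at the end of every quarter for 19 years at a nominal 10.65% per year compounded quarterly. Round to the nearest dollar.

A$317,789

i = 0.1065/4 = 0.026625 per quarter; n = 19·4 = 76.
PV = 9790 × [1 − (1+0.026625)^(−76)] / 0.026625 = 9790 × 32.460556 = 317,788.8430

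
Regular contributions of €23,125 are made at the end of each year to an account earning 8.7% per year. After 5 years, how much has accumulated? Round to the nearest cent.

FV = PMT · [(1+i)^n − 1] / i = 23125 · 5.949040 = 137,571.5455

€137,571.55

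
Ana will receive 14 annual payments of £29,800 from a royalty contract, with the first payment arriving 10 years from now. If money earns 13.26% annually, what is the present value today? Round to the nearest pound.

£60,459

Value one period before first payment (t=9): 29800 × [1 − (1+0.1326)^(−14)] / 0.1326 = 29800 × 6.222053 = 185,417.1864
Discount back 9 years: 185,417.1864 × (1+0.1326)^(−9) = 185,417.1864 × 0.326070 = 60,459.0016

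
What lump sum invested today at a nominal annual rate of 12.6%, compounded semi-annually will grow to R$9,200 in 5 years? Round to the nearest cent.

R$4,994.08

With 2 periods per year: i = 0.063, n = 10.
PV = FV·(1+i)^(−n) = 9,200 × 0.542834 = 4,994.0764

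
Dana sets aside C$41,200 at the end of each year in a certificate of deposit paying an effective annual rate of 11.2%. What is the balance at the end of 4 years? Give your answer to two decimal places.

FV = PMT · [(1+i)^n − 1] / i = 41200 · 4.723581 = 194,611.5342

C$194,611.53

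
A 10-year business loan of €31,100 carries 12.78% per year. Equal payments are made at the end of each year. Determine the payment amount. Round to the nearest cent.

€5,681.10

Annuity-PV factor = 5.474291; PMT = 31100 / 5.474291 = 5,681.1008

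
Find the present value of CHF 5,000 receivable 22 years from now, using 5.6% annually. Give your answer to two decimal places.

CHF 1,507.87

PV = 5,000 / (1 + 0.056)^22 = 5,000 / 3.315936 = 1,507.8697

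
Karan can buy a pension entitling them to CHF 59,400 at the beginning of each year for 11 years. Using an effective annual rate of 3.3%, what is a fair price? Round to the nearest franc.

CHF 558,424

PV = PMT · [1 − (1+i)^(−n)] / i × (1+i) = 59400 · 9.401077 = 558,423.9850
(annuity-due: payments at period start, so ×(1+i).)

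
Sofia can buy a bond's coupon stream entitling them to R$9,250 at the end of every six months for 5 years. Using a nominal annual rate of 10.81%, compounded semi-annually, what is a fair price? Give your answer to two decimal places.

With 2 periods per year: i = 0.05405, n = 10.
PV = 9250 × [1 − (1+0.05405)^(−10)] / 0.05405 = 9250 × 7.572092 = 70,041.8502

R$70,041.85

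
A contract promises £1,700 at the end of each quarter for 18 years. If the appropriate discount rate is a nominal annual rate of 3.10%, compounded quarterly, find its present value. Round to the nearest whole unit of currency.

£93,536

Periodic rate i = 0.031/4 = 0.00775; n = 18 × 4 = 72 periods.
PV = 1700 × [1 − (1+0.00775)^(−72)] / 0.00775 = 1700 × 55.021269 = 93,536.1579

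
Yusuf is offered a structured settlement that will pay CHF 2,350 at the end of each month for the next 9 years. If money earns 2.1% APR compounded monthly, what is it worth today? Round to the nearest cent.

Periodic rate i = 0.021/12 = 0.00175; n = 9 × 12 = 108 periods.
Annuity factor a(108|0.00175) = 98.329569; PV = 2350 × 98.329569 = 231,074.4879

CHF 231,074.49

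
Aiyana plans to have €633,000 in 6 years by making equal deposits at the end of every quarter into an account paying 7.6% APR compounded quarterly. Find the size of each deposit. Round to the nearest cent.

€21,062.48

With 4 periods per year: i = 0.019, n = 24.
PMT = 633000 / ( [(1+0.019)^24 − 1] / 0.019 ) = 633000 / 30.053437 = 21,062.4827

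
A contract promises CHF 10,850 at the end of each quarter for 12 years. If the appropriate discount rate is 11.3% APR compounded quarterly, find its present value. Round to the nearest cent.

CHF 283,221.51

i = 0.113/4 = 0.02825 per quarter; n = 12·4 = 48.
PV = PMT · [1 − (1+i)^(−n)] / i = 10850 · 26.103365 = 283,221.5138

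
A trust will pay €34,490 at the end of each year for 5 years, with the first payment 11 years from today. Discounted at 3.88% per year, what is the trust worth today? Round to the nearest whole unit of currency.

€105,288

Value one period before first payment (t=10): 34490 × [1 − (1+0.0388)^(−5)] / 0.0388 = 34490 × 4.466870 = 154,062.3388
Discount back 10 years: 154,062.3388 × (1+0.0388)^(−10) = 154,062.3388 × 0.683409 = 105,287.5638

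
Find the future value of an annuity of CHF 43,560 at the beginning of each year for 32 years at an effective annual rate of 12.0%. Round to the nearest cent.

CHF 14,872,666.65

Accumulation factor s(32|0.12) × (1+i) = 341.429446; FV = 43560 × 341.429446 = 14,872,666.6480
Payments are at the start of each period, so multiply by (1+i).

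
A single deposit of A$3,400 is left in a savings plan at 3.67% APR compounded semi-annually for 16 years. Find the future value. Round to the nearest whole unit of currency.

A$6,084

i = 0.0367/2 = 0.01835 per half-year; n = 16·2 = 32.
FV = PV·(1+i)^n = 3,400 × 1.789395 = 6,083.9423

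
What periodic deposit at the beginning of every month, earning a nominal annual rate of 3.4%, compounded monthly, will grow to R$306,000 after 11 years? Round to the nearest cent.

R$1,909.47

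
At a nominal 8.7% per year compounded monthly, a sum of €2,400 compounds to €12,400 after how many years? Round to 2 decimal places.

Periodic rate i = 0.087/12 = 0.00725.
n = ln(12400/2400) / ln(1+0.00725) = ln(5.16667) / 0.007224 = 227.3343 months
= 227.3343/12 years

18.94 years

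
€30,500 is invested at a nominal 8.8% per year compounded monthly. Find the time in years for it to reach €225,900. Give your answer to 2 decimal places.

22.84 years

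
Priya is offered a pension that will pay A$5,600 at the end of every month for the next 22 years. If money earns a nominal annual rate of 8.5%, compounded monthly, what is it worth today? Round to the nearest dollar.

A$667,934

Periodic rate i = 0.085/12 = 0.00708333; n = 22 × 12 = 264 periods.
Annuity factor a(264|0.00708333) = 119.273933; PV = 5600 × 119.273933 = 667,934.0276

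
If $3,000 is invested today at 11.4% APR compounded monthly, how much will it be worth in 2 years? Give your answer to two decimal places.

Periodic rate i = 0.114/12 = 0.0095; n = 2 × 12 = 24 periods.
FV = PV·(1+i)^n = 3,000 × 1.254734 = 3,764.2028

$3,764.20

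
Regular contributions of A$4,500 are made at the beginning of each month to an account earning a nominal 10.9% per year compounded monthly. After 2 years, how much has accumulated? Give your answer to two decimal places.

A$121,160.79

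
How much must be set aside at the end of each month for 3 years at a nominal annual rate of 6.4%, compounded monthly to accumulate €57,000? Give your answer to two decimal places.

€1,440.40

i = 0.064/12 = 0.00533333 per month; n = 3·12 = 36.
FV-annuity factor = 39.572343; PMT = 57000 / 39.572343 = 1,440.3999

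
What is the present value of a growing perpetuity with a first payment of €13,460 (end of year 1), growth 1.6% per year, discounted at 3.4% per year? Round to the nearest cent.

PV = D₁/(r − g) = 13460/(0.034 − 0.016) = 747,777.7778

€747,777.78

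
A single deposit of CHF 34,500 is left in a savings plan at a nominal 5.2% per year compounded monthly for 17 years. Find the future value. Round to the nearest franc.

CHF 83,350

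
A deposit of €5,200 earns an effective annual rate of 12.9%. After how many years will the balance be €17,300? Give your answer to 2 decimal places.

9.91 years

n = ln(17300/5200) / ln(1+0.129) = ln(3.32692) / 0.121332 = 9.9071 years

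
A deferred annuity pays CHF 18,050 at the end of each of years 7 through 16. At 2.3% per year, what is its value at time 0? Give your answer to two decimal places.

PV at t=6 (ordinary 10-year annuity): 18050 × a(10|0.023) = 18050 × 8.843210 = 159,619.9448
PV₀ = 159,619.9448 / (1+0.023)^6 = 159,619.9448 / 1.146183 = 139,262.2328

CHF 139,262.23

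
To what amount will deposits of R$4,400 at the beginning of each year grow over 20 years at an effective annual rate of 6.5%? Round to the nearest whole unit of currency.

R$181,935

Accumulation factor s(20|0.065) × (1+i) = 41.348954; FV = 4400 × 41.348954 = 181,935.3964
Payments are at the start of each period, so multiply by (1+i).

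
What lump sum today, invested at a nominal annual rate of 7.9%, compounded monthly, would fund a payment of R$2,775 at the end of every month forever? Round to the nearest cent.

Periodic rate i = 0.079/12 = 0.00658333.
PV = PMT / i = 2775 / 0.00658333 = 421,518.9873

R$421,518.99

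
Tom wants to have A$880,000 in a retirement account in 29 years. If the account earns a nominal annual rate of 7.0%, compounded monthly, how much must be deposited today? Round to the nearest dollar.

A$116,259

i = 0.07/12 = 0.00583333 per month; n = 29·12 = 348.
PV = 880,000 / (1 + 0.00583333)^348 = 880,000 / 7.569311 = 116,258.9250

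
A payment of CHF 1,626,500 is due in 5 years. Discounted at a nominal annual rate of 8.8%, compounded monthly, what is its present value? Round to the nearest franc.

CHF 1,049,208

Periodic rate i = 0.088/12 = 0.00733333; n = 5 × 12 = 60 periods.
PV = FV·(1+i)^(−n) = 1,626,500 × 0.645071 = 1,049,208.3800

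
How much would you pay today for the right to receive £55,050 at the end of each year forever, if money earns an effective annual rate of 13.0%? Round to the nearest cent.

PV = C/r = 55050/0.13 = 423,461.5385

£423,461.54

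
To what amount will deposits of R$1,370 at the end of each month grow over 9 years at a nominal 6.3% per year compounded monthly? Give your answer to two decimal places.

With 12 periods per year: i = 0.00525, n = 108.
FV = 1370 × [(1+0.00525)^108 − 1] / 0.00525 = 1370 × 144.829967 = 198,417.0543

R$198,417.05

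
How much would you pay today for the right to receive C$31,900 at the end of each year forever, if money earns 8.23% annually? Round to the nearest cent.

C$387,606.32

PV = PMT / i = 31900 / 0.0823 = 387,606.3183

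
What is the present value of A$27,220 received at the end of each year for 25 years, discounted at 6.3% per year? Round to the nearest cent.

A$338,260.66

Annuity factor a(25|0.063) = 12.426916; PV = 27220 × 12.426916 = 338,260.6583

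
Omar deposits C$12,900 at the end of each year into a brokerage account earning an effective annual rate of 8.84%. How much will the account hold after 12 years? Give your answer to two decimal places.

C$257,346.04

FV = 12900 × [(1+0.0884)^12 − 1] / 0.0884 = 12900 × 19.949306 = 257,346.0450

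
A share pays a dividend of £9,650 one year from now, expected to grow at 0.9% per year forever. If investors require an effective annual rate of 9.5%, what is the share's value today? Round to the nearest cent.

PV = D₁/(r − g) = 9650/(0.095 − 0.009) = 112,209.3023

£112,209.30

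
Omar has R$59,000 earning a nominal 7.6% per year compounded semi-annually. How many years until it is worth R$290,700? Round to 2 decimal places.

21.38 years

Periodic rate i = 0.076/2 = 0.038.
n = ln(290700/59000) / ln(1+0.038) = ln(4.92712) / 0.037296 = 42.7596 half-years
= 42.7596/2 years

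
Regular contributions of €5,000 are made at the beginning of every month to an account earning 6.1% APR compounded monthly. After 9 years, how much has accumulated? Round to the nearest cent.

€720,807.22

i = 0.061/12 = 0.00508333 per month; n = 9·12 = 108.
Accumulation factor s(108|0.00508333) × (1+i) = 144.161444; FV = 5000 × 144.161444 = 720,807.2186
(annuity-due: payments at period start, so ×(1+i).)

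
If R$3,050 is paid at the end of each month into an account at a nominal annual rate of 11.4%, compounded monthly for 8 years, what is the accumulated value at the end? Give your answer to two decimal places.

With 12 periods per year: i = 0.0095, n = 96.
FV = 3050 × [(1+0.0095)^96 − 1] / 0.0095 = 3050 × 155.642459 = 474,709.5012

R$474,709.50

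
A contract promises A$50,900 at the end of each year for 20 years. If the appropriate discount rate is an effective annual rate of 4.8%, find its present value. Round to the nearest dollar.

A$645,223

PV = PMT · [1 − (1+i)^(−n)] / i = 50900 · 12.676284 = 645,222.8357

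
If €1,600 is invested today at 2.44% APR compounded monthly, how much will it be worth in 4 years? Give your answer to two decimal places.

€1,763.86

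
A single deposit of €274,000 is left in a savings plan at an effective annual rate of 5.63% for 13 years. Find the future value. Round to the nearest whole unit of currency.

€558,451

FV = 274,000 × (1 + 0.0563)^13 = 558,451.1635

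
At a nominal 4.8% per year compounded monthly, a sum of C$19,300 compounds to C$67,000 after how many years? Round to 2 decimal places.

25.98 years

Periodic rate i = 0.048/12 = 0.004.
n = ln(67000/19300) / ln(1+0.004) = ln(3.47150) / 0.003992 = 311.7688 months
= 311.7688/12 years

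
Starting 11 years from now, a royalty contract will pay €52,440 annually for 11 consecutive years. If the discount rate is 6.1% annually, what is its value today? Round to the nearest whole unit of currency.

€227,612

PV at t=10 (ordinary 11-year annuity): 52440 × a(11|0.061) = 52440 × 7.846694 = 411,480.6216
PV₀ = 411,480.6216 / (1+0.061)^10 = 411,480.6216 / 1.807814 = 227,612.2061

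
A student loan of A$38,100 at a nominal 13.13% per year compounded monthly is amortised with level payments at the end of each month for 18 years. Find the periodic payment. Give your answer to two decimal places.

A$460.80

Periodic rate i = 0.1313/12 = 0.0109417; n = 18 × 12 = 216 periods.
Annuity-PV factor = 82.682522; PMT = 38100 / 82.682522 = 460.7987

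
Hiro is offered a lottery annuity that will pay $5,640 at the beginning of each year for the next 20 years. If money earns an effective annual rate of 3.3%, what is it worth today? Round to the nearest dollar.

$84,322

PV = 5640 × [1 − (1+0.033)^(−20)] / 0.033 × (1+i) = 5640 × 14.950689 = 84,321.8842
(annuity-due: payments at period start, so ×(1+i).)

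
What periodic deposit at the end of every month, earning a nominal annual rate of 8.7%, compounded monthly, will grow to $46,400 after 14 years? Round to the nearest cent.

$142.20

Periodic rate i = 0.087/12 = 0.00725; n = 14 × 12 = 168 periods.
FV-annuity factor = 326.289526; PMT = 46400 / 326.289526 = 142.2050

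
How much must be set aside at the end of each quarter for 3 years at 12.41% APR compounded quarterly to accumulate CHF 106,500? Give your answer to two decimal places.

With 4 periods per year: i = 0.031025, n = 12.
PMT = 106500 / ( [(1+0.031025)^12 − 1] / 0.031025 ) = 106500 / 14.274954 = 7,460.6192

CHF 7,460.62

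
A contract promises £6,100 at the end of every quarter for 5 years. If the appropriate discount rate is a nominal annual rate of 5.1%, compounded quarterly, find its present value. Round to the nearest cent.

£107,088.91

i = 0.051/4 = 0.01275 per quarter; n = 5·4 = 20.
PV = PMT · [1 − (1+i)^(−n)] / i = 6100 · 17.555559 = 107,088.9100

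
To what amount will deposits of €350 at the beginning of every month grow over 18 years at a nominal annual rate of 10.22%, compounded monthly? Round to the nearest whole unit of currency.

With 12 periods per year: i = 0.00851667, n = 216.
FV = PMT · [(1+i)^n − 1] / i × (1+i) = 350 · 621.118030 = 217,391.3106
Payments are at the start of each period, so multiply by (1+i).

€217,391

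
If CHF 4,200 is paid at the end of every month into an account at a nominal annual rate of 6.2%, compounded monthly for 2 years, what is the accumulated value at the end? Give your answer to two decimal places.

With 12 periods per year: i = 0.00516667, n = 24.
Accumulation factor s(24|0.00516667) = 25.481526; FV = 4200 × 25.481526 = 107,022.4088

CHF 107,022.41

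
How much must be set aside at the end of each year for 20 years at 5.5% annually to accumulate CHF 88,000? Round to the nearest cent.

CHF 2,523.78

FV-annuity factor = 34.868318; PMT = 88000 / 34.868318 = 2,523.7810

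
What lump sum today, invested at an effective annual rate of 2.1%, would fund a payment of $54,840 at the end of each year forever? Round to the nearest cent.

PV = PMT / i = 54840 / 0.021 = 2,611,428.5714

$2,611,428.57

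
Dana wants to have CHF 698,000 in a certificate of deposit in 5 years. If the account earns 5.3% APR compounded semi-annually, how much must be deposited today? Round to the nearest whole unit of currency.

i = 0.053/2 = 0.0265 per half-year; n = 5·2 = 10.
PV = FV·(1+i)^(−n) = 698,000 × 0.769858 = 537,360.6809

CHF 537,361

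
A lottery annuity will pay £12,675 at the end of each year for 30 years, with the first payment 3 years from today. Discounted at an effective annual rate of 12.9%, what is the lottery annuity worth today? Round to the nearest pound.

£75,061

Value one period before first payment (t=2): 12675 × [1 − (1+0.129)^(−30)] / 0.129 = 12675 × 7.548425 = 95,676.2874
PV₀ = 95,676.2874 / (1+0.129)^2 = 95,676.2874 / 1.274641 = 75,061.3603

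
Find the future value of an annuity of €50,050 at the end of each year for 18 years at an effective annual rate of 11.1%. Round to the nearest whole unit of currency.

FV = 50050 × [(1+0.111)^18 − 1] / 0.111 = 50050 × 50.905235 = 2,547,807.0003

€2,547,807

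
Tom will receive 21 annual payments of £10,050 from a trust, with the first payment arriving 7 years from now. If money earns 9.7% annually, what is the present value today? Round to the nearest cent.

Value one period before first payment (t=6): 10050 × [1 − (1+0.097)^(−21)] / 0.097 = 10050 × 8.833949 = 88,781.1839
Discount back 6 years: 88,781.1839 × (1+0.097)^(−6) = 88,781.1839 × 0.573800 = 50,942.6070

£50,942.61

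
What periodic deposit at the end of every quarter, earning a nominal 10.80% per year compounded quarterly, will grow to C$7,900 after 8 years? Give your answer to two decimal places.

C$158.52

Periodic rate i = 0.108/4 = 0.027; n = 8 × 4 = 32 periods.
FV-annuity factor = 49.837085; PMT = 7900 / 49.837085 = 158.5165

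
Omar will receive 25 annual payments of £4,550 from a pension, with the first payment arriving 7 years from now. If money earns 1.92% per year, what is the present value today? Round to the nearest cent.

£80,001.63

Value one period before first payment (t=6): 4550 × [1 − (1+0.0192)^(−25)] / 0.0192 = 4550 × 19.708064 = 89,671.6890
PV₀ = 89,671.6890 / (1+0.0192)^6 = 89,671.6890 / 1.120873 = 80,001.6345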